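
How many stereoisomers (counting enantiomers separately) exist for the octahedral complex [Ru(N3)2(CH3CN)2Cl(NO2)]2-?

8

The six octahedral sites form three mutually perpendicular trans pairs.
Working through the distinct placements yields 6 geometric isomers: N3 cis, CH3CN trans; N3 trans, CH3CN trans; N3 cis, CH3CN cis (3 arrangements, 2 chiral); N3 trans, CH3CN cis.
Of these, 2 lack any improper symmetry element and so occur as enantiomeric pairs, giving 6 + 2 = 8 stereoisomers in total.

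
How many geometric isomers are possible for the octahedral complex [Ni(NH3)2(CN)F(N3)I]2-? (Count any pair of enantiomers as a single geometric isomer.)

An octahedron has six vertices in three trans pairs; every non-trans pair is cis.
Systematic enumeration (placing each ligand type in turn and discarding arrangements equivalent by rotation or reflection) gives 9 geometric isomers.

9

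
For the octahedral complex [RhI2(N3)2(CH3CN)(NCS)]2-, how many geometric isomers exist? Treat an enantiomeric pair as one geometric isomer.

An octahedron has six vertices in three trans pairs; every non-trans pair is cis.
The distinct arrangements are (6 in all): I cis, N3 cis (3 arrangements, 2 chiral); I cis, N3 trans; I trans, N3 cis; I trans, N3 trans.

6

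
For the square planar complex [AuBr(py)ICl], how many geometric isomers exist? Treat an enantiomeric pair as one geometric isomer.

3

A square has two trans pairs of vertices; adjacent vertices are cis.
There are 3 geometric isomers: (Br/I trans, Cl/py trans); (Br/py trans, Cl/I trans); (Br/Cl trans, I/py trans).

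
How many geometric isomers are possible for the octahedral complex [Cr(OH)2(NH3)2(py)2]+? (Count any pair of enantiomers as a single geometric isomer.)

5

The six octahedral sites form three mutually perpendicular trans pairs.
There are 5 geometric isomers: OH trans, NH3 trans, py trans; OH cis, NH3 trans, py cis; OH cis, NH3 cis, py trans; OH cis, NH3 cis, py cis (chiral); OH trans, NH3 cis, py cis.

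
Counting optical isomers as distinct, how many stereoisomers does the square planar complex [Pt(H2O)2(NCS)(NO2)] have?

2

In a square planar complex each vertex has one trans partner and two cis neighbours.
Working through the distinct placements yields 2 geometric isomers: H2O cis; H2O trans.
Each arrangement has an internal mirror plane or centre of symmetry, so none is chiral.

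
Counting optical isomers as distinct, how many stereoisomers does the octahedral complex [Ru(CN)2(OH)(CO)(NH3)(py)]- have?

15

In an octahedral complex each vertex has one trans partner and four cis neighbours.
Placing the ligands in turn and identifying arrangements related by rotation or reflection leaves 9 distinct geometric isomers.
Of these, 6 lack any improper symmetry element and so occur as enantiomeric pairs, giving 9 + 6 = 15 stereoisomers in total.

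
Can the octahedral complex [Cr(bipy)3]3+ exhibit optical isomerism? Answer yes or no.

yes

An octahedron has six vertices in three trans pairs; every non-trans pair is cis.
Each bipy is bidentate and must span two cis positions.
Only one geometric arrangement is possible; it has no improper symmetry element, so it exists as a pair of enantiomers (2 stereoisomers).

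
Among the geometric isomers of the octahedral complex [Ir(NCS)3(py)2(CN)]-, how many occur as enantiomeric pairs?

Working through the distinct placements yields 3 geometric isomers: NCS mer, py trans; NCS fac, py cis; NCS mer, py cis.
Each arrangement has an internal mirror plane or centre of symmetry, so none is chiral.

0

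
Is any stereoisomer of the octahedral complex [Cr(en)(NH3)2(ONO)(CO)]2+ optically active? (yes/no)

Each en is bidentate and must span two cis positions.
The distinct arrangements are (4 in all): NH3 cis (3 arrangements, 2 chiral); NH3 trans.
Of these, 2 lack any improper symmetry element and so occur as enantiomeric pairs, giving 4 + 2 = 6 stereoisomers in total.

yes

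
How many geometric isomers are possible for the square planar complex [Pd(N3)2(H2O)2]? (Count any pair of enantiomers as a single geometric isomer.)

There are 2 geometric isomers: N3 cis; N3 trans.

2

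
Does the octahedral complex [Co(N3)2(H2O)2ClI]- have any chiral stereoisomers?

The six octahedral sites form three mutually perpendicular trans pairs.
The distinct arrangements are (6 in all): N3 trans, H2O cis; N3 cis, H2O cis (3 arrangements, 2 chiral); N3 trans, H2O trans; N3 cis, H2O trans.
Of these, 2 lack any improper symmetry element and so occur as enantiomeric pairs, giving 6 + 2 = 8 stereoisomers in total.

yes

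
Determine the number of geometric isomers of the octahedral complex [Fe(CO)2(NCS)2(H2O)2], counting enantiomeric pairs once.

5

An octahedron has six vertices in three trans pairs; every non-trans pair is cis.
Working through the distinct placements yields 5 geometric isomers: CO trans, NCS trans, H2O trans; CO trans, NCS cis, H2O cis; CO cis, NCS trans, H2O cis; CO cis, NCS cis, H2O cis (chiral); CO cis, NCS cis, H2O trans.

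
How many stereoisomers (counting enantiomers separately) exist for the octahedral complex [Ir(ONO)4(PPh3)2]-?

2

The six octahedral sites form three mutually perpendicular trans pairs.
There are 2 geometric isomers: PPh3 trans; PPh3 cis.
Each arrangement has an internal mirror plane or centre of symmetry, so none is chiral.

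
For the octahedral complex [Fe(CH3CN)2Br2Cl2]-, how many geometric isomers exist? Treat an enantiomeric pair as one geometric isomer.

Working through the distinct placements yields 5 geometric isomers: CH3CN trans, Br trans, Cl trans; CH3CN cis, Br trans, Cl cis; CH3CN cis, Br cis, Cl trans; CH3CN cis, Br cis, Cl cis (chiral); CH3CN trans, Br cis, Cl cis.

5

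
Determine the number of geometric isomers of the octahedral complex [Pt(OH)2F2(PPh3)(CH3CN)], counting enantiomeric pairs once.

Systematic placement gives 6 geometric isomers: OH cis, F cis (3 arrangements, 2 chiral); OH trans, F cis; OH cis, F trans; OH trans, F trans.

6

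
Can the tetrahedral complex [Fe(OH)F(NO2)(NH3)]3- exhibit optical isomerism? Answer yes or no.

In a tetrahedral complex all four positions are equivalent and every pair of ligands is adjacent — there is no cis/trans distinction.
Only one geometric arrangement is possible; it has no improper symmetry element, so it exists as a pair of enantiomers (2 stereoisomers).

yes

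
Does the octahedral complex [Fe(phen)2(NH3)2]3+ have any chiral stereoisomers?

In an octahedral complex each vertex has one trans partner and four cis neighbours.
Each phen is bidentate and must span two cis positions.
Working through the distinct placements yields 2 geometric isomers: NH3 trans; NH3 cis (chiral).
One of these lacks any improper symmetry element and so occurs as an enantiomeric pair, giving 2 + 1 = 3 stereoisomers in total.

yes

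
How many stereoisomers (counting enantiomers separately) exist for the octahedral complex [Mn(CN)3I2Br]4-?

3

In an octahedral complex each vertex has one trans partner and four cis neighbours.
Systematic placement gives 3 geometric isomers: CN mer, I trans; CN fac, I cis; CN mer, I cis.
Each arrangement has an internal mirror plane or centre of symmetry, so none is chiral.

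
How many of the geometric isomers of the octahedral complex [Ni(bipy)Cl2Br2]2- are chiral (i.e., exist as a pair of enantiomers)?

In an octahedral complex each vertex has one trans partner and four cis neighbours.
Each bipy is bidentate and must span two cis positions.
The distinct arrangements are (3 in all): Cl cis, Br trans; Cl cis, Br cis (chiral); Cl trans, Br cis.
One of these lacks any improper symmetry element and so occurs as an enantiomeric pair, giving 3 + 1 = 4 stereoisomers in total.

1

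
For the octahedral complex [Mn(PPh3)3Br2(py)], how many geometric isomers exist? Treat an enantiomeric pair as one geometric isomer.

3

The six octahedral sites form three mutually perpendicular trans pairs.
Working through the distinct placements yields 3 geometric isomers: PPh3 mer, Br trans; PPh3 fac, Br cis; PPh3 mer, Br cis.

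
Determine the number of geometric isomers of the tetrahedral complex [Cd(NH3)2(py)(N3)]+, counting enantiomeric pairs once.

1

All four vertices of a tetrahedron are equivalent and mutually adjacent, so cis/trans isomerism cannot arise.
Only one geometric arrangement is possible.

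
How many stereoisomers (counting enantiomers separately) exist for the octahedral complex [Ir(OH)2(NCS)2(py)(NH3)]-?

There are 6 geometric isomers: OH cis, NCS trans; OH trans, NCS trans; OH cis, NCS cis (3 arrangements, 2 chiral); OH trans, NCS cis.
Of these, 2 lack any improper symmetry element and so occur as enantiomeric pairs, giving 6 + 2 = 8 stereoisomers in total.

8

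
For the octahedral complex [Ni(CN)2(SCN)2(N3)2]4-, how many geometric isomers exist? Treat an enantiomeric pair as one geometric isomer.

An octahedron has six vertices in three trans pairs; every non-trans pair is cis.
The distinct arrangements are (5 in all): CN trans, SCN trans, N3 trans; CN trans, SCN cis, N3 cis; CN cis, SCN trans, N3 cis; CN cis, SCN cis, N3 cis (chiral); CN cis, SCN cis, N3 trans.

5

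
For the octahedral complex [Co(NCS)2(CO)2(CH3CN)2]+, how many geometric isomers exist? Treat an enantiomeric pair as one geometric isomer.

An octahedron has six vertices in three trans pairs; every non-trans pair is cis.
The distinct arrangements are (5 in all): NCS trans, CO trans, CH3CN trans; NCS cis, CO cis, CH3CN trans; NCS trans, CO cis, CH3CN cis; NCS cis, CO cis, CH3CN cis (chiral); NCS cis, CO trans, CH3CN cis.

5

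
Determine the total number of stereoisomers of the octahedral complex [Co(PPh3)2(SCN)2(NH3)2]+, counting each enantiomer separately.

An octahedron has six vertices in three trans pairs; every non-trans pair is cis.
Systematic placement gives 5 geometric isomers: PPh3 trans, SCN trans, NH3 trans; PPh3 cis, SCN cis, NH3 trans; PPh3 cis, SCN trans, NH3 cis; PPh3 cis, SCN cis, NH3 cis (chiral); PPh3 trans, SCN cis, NH3 cis.
One of these lacks any improper symmetry element and so occurs as an enantiomeric pair, giving 5 + 1 = 6 stereoisomers in total.

6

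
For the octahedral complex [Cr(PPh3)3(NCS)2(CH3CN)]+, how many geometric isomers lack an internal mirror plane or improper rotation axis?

0

The distinct arrangements are (3 in all): PPh3 mer, NCS cis; PPh3 mer, NCS trans; PPh3 fac, NCS cis.
Each arrangement has an internal mirror plane or centre of symmetry, so none is chiral.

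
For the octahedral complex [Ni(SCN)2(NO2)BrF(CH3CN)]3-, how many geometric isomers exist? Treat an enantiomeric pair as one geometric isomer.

The six octahedral sites form three mutually perpendicular trans pairs.
Exhaustive case analysis gives 9 geometric isomers.

9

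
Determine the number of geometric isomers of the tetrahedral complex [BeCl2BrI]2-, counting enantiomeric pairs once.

1

Only one geometric arrangement is possible.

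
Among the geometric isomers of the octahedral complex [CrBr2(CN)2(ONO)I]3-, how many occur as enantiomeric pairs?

2

In an octahedral complex each vertex has one trans partner and four cis neighbours.
The distinct arrangements are (6 in all): Br trans, CN trans; Br trans, CN cis; Br cis, CN cis (3 arrangements, 2 chiral); Br cis, CN trans.
Of these, 2 lack any improper symmetry element and so occur as enantiomeric pairs, giving 6 + 2 = 8 stereoisomers in total.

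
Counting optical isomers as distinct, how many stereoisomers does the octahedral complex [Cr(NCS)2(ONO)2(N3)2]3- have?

6

An octahedron has six vertices in three trans pairs; every non-trans pair is cis.
Working through the distinct placements yields 5 geometric isomers: NCS trans, ONO trans, N3 trans; NCS cis, ONO cis, N3 trans; NCS cis, ONO trans, N3 cis; NCS cis, ONO cis, N3 cis (chiral); NCS trans, ONO cis, N3 cis.
One of these lacks any improper symmetry element and so occurs as an enantiomeric pair, giving 5 + 1 = 6 stereoisomers in total.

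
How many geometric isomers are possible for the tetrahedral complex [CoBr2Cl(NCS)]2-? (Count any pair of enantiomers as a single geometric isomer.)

In a tetrahedral complex all four positions are equivalent and every pair of ligands is adjacent — there is no cis/trans distinction.
Only one geometric arrangement is possible.

1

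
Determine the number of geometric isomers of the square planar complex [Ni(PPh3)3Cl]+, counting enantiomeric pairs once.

1

In a square planar complex each vertex has one trans partner and two cis neighbours.
Only one geometric arrangement is possible.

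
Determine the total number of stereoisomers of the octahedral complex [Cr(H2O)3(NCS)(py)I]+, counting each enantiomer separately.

The six octahedral sites form three mutually perpendicular trans pairs.
The distinct arrangements are (4 in all): H2O mer (3 arrangements); H2O fac (chiral).
One of these lacks any improper symmetry element and so occurs as an enantiomeric pair, giving 4 + 1 = 5 stereoisomers in total.

5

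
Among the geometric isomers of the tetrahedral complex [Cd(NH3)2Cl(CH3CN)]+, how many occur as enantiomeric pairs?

All four vertices of a tetrahedron are equivalent and mutually adjacent, so cis/trans isomerism cannot arise.
Only one geometric arrangement is possible.

0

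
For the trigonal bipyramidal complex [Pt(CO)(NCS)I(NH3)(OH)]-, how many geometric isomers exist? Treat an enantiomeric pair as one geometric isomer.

10

In a trigonal bipyramid the two axial positions differ from the three equatorial ones.
Exhaustive case analysis gives 10 geometric isomers.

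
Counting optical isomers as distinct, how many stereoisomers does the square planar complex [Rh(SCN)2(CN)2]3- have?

In a square planar complex each vertex has one trans partner and two cis neighbours.
The distinct arrangements are (2 in all): SCN cis; SCN trans.
Each arrangement has an internal mirror plane or centre of symmetry, so none is chiral.

2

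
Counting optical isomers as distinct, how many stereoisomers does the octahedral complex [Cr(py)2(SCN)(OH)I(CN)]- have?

An octahedron has six vertices in three trans pairs; every non-trans pair is cis.
Placing the ligands in turn and identifying arrangements related by rotation or reflection leaves 9 distinct geometric isomers.
Of these, 6 lack any improper symmetry element and so occur as enantiomeric pairs, giving 9 + 6 = 15 stereoisomers in total.

15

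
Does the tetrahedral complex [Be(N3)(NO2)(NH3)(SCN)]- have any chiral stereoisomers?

yes

All four vertices of a tetrahedron are equivalent and mutually adjacent, so cis/trans isomerism cannot arise.
Only one geometric arrangement is possible; it has no improper symmetry element, so it exists as a pair of enantiomers (2 stereoisomers).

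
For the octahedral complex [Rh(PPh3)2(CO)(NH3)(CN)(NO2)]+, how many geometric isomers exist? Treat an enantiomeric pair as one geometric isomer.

9

An octahedron has six vertices in three trans pairs; every non-trans pair is cis.
Placing the ligands in turn and identifying arrangements related by rotation or reflection leaves 9 distinct geometric isomers.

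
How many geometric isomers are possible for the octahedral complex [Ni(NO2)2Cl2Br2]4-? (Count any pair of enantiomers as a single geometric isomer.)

5

The six octahedral sites form three mutually perpendicular trans pairs.
The distinct arrangements are (5 in all): NO2 trans, Cl trans, Br trans; NO2 cis, Cl cis, Br trans; NO2 trans, Cl cis, Br cis; NO2 cis, Cl cis, Br cis (chiral); NO2 cis, Cl trans, Br cis.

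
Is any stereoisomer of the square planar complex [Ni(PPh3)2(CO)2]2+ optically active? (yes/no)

no

The distinct arrangements are (2 in all): PPh3 cis; PPh3 trans.
Each arrangement has an internal mirror plane or centre of symmetry, so none is chiral.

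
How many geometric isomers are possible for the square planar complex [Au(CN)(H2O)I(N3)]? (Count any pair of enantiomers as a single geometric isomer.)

Working through the distinct placements yields 3 geometric isomers: (CN/I trans, H2O/N3 trans); (CN/N3 trans, H2O/I trans); (CN/H2O trans, I/N3 trans).

3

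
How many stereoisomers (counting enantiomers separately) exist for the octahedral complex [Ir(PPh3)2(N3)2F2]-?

An octahedron has six vertices in three trans pairs; every non-trans pair is cis.
Systematic placement gives 5 geometric isomers: PPh3 trans, N3 trans, F trans; PPh3 cis, N3 cis, F trans; PPh3 trans, N3 cis, F cis; PPh3 cis, N3 cis, F cis (chiral); PPh3 cis, N3 trans, F cis.
One of these lacks any improper symmetry element and so occurs as an enantiomeric pair, giving 5 + 1 = 6 stereoisomers in total.

6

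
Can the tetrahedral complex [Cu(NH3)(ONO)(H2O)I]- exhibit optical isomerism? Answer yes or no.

All four vertices of a tetrahedron are equivalent and mutually adjacent, so cis/trans isomerism cannot arise.
Only one geometric arrangement is possible; it has no improper symmetry element, so it exists as a pair of enantiomers (2 stereoisomers).

yes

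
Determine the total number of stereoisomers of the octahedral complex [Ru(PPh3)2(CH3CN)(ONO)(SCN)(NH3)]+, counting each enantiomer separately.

15

The six octahedral sites form three mutually perpendicular trans pairs.
Placing the ligands in turn and identifying arrangements related by rotation or reflection leaves 9 distinct geometric isomers.
Of these, 6 lack any improper symmetry element and so occur as enantiomeric pairs, giving 9 + 6 = 15 stereoisomers in total.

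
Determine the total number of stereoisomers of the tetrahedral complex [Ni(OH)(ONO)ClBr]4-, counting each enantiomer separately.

All four vertices of a tetrahedron are equivalent and mutually adjacent, so cis/trans isomerism cannot arise.
Only one geometric arrangement is possible; it has no improper symmetry element, so it exists as a pair of enantiomers (2 stereoisomers).

2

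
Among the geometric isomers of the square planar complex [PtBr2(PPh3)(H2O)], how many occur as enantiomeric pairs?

Systematic placement gives 2 geometric isomers: Br cis; Br trans.
Each arrangement has an internal mirror plane or centre of symmetry, so none is chiral.

0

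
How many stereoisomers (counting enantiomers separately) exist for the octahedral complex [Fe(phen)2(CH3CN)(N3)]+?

3

In an octahedral complex each vertex has one trans partner and four cis neighbours.
Each phen is bidentate and must span two cis positions.
Working through the distinct placements yields 2 geometric isomers: CH3CN and N3 mutually trans; CH3CN and N3 mutually cis (chiral).
One of these lacks any improper symmetry element and so occurs as an enantiomeric pair, giving 2 + 1 = 3 stereoisomers in total.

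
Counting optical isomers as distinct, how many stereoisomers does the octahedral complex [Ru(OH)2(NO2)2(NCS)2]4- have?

An octahedron has six vertices in three trans pairs; every non-trans pair is cis.
Working through the distinct placements yields 5 geometric isomers: OH trans, NO2 trans, NCS trans; OH cis, NO2 cis, NCS trans; OH trans, NO2 cis, NCS cis; OH cis, NO2 cis, NCS cis (chiral); OH cis, NO2 trans, NCS cis.
One of these lacks any improper symmetry element and so occurs as an enantiomeric pair, giving 5 + 1 = 6 stereoisomers in total.

6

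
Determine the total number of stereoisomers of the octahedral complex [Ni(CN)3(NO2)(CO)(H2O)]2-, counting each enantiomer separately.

An octahedron has six vertices in three trans pairs; every non-trans pair is cis.
The distinct arrangements are (4 in all): CN mer (3 arrangements); CN fac (chiral).
One of these lacks any improper symmetry element and so occurs as an enantiomeric pair, giving 4 + 1 = 5 stereoisomers in total.

5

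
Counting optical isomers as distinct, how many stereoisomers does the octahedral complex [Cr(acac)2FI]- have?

3

An octahedron has six vertices in three trans pairs; every non-trans pair is cis.
Each acac is bidentate and must span two cis positions.
The distinct arrangements are (2 in all): F and I mutually trans; F and I mutually cis (chiral).
One of these lacks any improper symmetry element and so occurs as an enantiomeric pair, giving 2 + 1 = 3 stereoisomers in total.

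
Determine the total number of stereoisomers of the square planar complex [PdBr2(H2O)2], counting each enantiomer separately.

2

Systematic placement gives 2 geometric isomers: Br cis; Br trans.
Each arrangement has an internal mirror plane or centre of symmetry, so none is chiral.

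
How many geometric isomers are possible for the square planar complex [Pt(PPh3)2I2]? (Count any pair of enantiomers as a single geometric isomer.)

A square has two trans pairs of vertices; adjacent vertices are cis.
Working through the distinct placements yields 2 geometric isomers: PPh3 cis; PPh3 trans.

2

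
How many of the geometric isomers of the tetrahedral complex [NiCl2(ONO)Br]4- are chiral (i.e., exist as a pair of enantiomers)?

All four vertices of a tetrahedron are equivalent and mutually adjacent, so cis/trans isomerism cannot arise.
Only one geometric arrangement is possible.

0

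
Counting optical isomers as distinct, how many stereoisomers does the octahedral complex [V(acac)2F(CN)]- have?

The six octahedral sites form three mutually perpendicular trans pairs.
Each acac is bidentate and must span two cis positions.
Working through the distinct placements yields 2 geometric isomers: F and CN mutually trans; F and CN mutually cis (chiral).
One of these lacks any improper symmetry element and so occurs as an enantiomeric pair, giving 2 + 1 = 3 stereoisomers in total.

3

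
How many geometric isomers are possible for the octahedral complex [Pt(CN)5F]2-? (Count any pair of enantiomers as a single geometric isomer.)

1

The six octahedral sites form three mutually perpendicular trans pairs.
Only one geometric arrangement is possible.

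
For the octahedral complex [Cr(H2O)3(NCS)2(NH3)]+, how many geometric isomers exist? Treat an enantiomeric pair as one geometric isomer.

The six octahedral sites form three mutually perpendicular trans pairs.
Systematic placement gives 3 geometric isomers: H2O mer, NCS cis; H2O mer, NCS trans; H2O fac, NCS cis.

3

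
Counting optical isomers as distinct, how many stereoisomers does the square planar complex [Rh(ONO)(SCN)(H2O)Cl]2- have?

In a square planar complex each vertex has one trans partner and two cis neighbours.
There are 3 geometric isomers: (Cl/ONO trans, H2O/SCN trans); (Cl/SCN trans, H2O/ONO trans); (Cl/H2O trans, ONO/SCN trans).
Each arrangement has an internal mirror plane or centre of symmetry, so none is chiral.

3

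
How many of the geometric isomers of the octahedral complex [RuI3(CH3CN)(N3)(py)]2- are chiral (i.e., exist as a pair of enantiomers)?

1

The distinct arrangements are (4 in all): I mer (3 arrangements); I fac (chiral).
One of these lacks any improper symmetry element and so occurs as an enantiomeric pair, giving 4 + 1 = 5 stereoisomers in total.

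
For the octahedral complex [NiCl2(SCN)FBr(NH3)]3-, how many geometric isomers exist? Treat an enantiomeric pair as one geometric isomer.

9

The six octahedral sites form three mutually perpendicular trans pairs.
Exhaustive case analysis gives 9 geometric isomers.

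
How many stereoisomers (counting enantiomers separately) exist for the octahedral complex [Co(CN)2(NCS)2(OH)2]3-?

6

An octahedron has six vertices in three trans pairs; every non-trans pair is cis.
Systematic placement gives 5 geometric isomers: CN trans, NCS trans, OH trans; CN trans, NCS cis, OH cis; CN cis, NCS cis, OH trans; CN cis, NCS cis, OH cis (chiral); CN cis, NCS trans, OH cis.
One of these lacks any improper symmetry element and so occurs as an enantiomeric pair, giving 5 + 1 = 6 stereoisomers in total.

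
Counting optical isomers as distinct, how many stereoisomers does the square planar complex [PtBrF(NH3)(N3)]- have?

In a square planar complex each vertex has one trans partner and two cis neighbours.
There are 3 geometric isomers: (Br/N3 trans, F/NH3 trans); (Br/NH3 trans, F/N3 trans); (Br/F trans, N3/NH3 trans).
Each arrangement has an internal mirror plane or centre of symmetry, so none is chiral.

3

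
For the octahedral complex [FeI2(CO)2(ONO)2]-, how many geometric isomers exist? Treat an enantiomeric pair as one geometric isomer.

5

An octahedron has six vertices in three trans pairs; every non-trans pair is cis.
Working through the distinct placements yields 5 geometric isomers: I trans, CO trans, ONO trans; I cis, CO trans, ONO cis; I cis, CO cis, ONO trans; I cis, CO cis, ONO cis (chiral); I trans, CO cis, ONO cis.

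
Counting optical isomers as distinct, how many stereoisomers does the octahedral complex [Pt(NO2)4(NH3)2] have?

Working through the distinct placements yields 2 geometric isomers: NH3 trans; NH3 cis.
Each arrangement has an internal mirror plane or centre of symmetry, so none is chiral.

2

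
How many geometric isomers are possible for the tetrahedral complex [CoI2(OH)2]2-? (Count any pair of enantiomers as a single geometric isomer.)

1

All four vertices of a tetrahedron are equivalent and mutually adjacent, so cis/trans isomerism cannot arise.
Only one geometric arrangement is possible.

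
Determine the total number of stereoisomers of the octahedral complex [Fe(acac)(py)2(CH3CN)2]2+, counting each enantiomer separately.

In an octahedral complex each vertex has one trans partner and four cis neighbours.
Each acac is bidentate and must span two cis positions.
There are 3 geometric isomers: py cis, CH3CN trans; py trans, CH3CN cis; py cis, CH3CN cis (chiral).
One of these lacks any improper symmetry element and so occurs as an enantiomeric pair, giving 3 + 1 = 4 stereoisomers in total.

4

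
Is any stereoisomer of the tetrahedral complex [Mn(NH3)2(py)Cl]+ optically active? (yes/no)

In a tetrahedral complex all four positions are equivalent and every pair of ligands is adjacent — there is no cis/trans distinction.
Only one geometric arrangement is possible.

no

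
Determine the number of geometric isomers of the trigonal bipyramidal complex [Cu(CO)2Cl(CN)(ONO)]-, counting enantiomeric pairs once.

In a trigonal bipyramid the two axial positions differ from the three equatorial ones.
Exhaustive case analysis gives 7 geometric isomers.

7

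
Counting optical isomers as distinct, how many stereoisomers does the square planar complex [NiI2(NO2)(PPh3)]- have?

A square has two trans pairs of vertices; adjacent vertices are cis.
Working through the distinct placements yields 2 geometric isomers: I cis; I trans.
Each arrangement has an internal mirror plane or centre of symmetry, so none is chiral.

2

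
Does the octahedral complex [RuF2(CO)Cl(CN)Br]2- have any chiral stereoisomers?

The six octahedral sites form three mutually perpendicular trans pairs.
Exhaustive case analysis gives 9 geometric isomers.
Of these, 6 lack any improper symmetry element and so occur as enantiomeric pairs, giving 9 + 6 = 15 stereoisomers in total.

yes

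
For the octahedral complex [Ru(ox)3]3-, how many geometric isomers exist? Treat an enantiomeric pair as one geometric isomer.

Each ox is bidentate and must span two cis positions.
Only one geometric arrangement is possible; it has no improper symmetry element, so it exists as a pair of enantiomers (2 stereoisomers).

1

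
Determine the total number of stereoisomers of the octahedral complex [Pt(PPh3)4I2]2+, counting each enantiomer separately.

2

Working through the distinct placements yields 2 geometric isomers: I trans; I cis.
Each arrangement has an internal mirror plane or centre of symmetry, so none is chiral.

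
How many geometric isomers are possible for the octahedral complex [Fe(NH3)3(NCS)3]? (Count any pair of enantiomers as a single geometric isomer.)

An octahedron has six vertices in three trans pairs; every non-trans pair is cis.
Working through the distinct placements yields 2 geometric isomers: NH3 mer; NH3 fac.

2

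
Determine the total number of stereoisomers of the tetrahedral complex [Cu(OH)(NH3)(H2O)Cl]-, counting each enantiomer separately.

2

All four vertices of a tetrahedron are equivalent and mutually adjacent, so cis/trans isomerism cannot arise.
Only one geometric arrangement is possible; it has no improper symmetry element, so it exists as a pair of enantiomers (2 stereoisomers).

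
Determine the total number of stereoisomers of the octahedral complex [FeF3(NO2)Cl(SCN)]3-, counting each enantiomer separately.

5

There are 4 geometric isomers: F mer (3 arrangements); F fac (chiral).
One of these lacks any improper symmetry element and so occurs as an enantiomeric pair, giving 4 + 1 = 5 stereoisomers in total.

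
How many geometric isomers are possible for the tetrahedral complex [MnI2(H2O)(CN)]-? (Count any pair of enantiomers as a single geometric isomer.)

All four vertices of a tetrahedron are equivalent and mutually adjacent, so cis/trans isomerism cannot arise.
Only one geometric arrangement is possible.

1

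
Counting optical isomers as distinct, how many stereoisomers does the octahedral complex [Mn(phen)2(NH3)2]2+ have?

The six octahedral sites form three mutually perpendicular trans pairs.
Each phen is bidentate and must span two cis positions.
The distinct arrangements are (2 in all): NH3 trans; NH3 cis (chiral).
One of these lacks any improper symmetry element and so occurs as an enantiomeric pair, giving 2 + 1 = 3 stereoisomers in total.

3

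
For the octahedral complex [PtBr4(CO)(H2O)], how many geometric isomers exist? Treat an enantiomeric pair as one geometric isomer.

2

An octahedron has six vertices in three trans pairs; every non-trans pair is cis.
Systematic placement gives 2 geometric isomers: CO and H2O mutually trans; CO and H2O mutually cis.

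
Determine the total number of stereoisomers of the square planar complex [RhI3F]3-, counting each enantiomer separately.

1

A square has two trans pairs of vertices; adjacent vertices are cis.
Only one geometric arrangement is possible.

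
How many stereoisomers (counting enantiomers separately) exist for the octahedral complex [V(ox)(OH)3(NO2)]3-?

2

An octahedron has six vertices in three trans pairs; every non-trans pair is cis.
Each ox is bidentate and must span two cis positions.
Systematic placement gives 2 geometric isomers: OH fac; OH mer.
Each arrangement has an internal mirror plane or centre of symmetry, so none is chiral.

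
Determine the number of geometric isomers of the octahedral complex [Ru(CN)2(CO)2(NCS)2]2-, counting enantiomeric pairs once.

Systematic placement gives 5 geometric isomers: CN trans, CO trans, NCS trans; CN trans, CO cis, NCS cis; CN cis, CO cis, NCS trans; CN cis, CO cis, NCS cis (chiral); CN cis, CO trans, NCS cis.

5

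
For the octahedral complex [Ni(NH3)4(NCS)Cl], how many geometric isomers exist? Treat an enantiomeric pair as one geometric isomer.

2

Systematic placement gives 2 geometric isomers: NCS and Cl mutually trans; NCS and Cl mutually cis.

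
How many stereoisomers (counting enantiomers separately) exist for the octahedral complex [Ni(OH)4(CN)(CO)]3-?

In an octahedral complex each vertex has one trans partner and four cis neighbours.
Working through the distinct placements yields 2 geometric isomers: CN and CO mutually trans; CN and CO mutually cis.
Each arrangement has an internal mirror plane or centre of symmetry, so none is chiral.

2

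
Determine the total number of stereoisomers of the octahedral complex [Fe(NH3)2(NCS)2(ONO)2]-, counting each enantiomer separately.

The distinct arrangements are (5 in all): NH3 trans, NCS trans, ONO trans; NH3 cis, NCS trans, ONO cis; NH3 cis, NCS cis, ONO trans; NH3 cis, NCS cis, ONO cis (chiral); NH3 trans, NCS cis, ONO cis.
One of these lacks any improper symmetry element and so occurs as an enantiomeric pair, giving 5 + 1 = 6 stereoisomers in total.

6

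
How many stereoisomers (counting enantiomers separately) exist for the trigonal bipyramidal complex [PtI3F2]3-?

A trigonal bipyramid has two axial and three equatorial sites, which are chemically inequivalent.
Systematic placement gives 3 geometric isomers: F both axial; F one axial, one equatorial; F both equatorial.
Each arrangement has an internal mirror plane or centre of symmetry, so none is chiral.

3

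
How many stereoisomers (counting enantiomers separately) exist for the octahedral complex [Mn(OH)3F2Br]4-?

Working through the distinct placements yields 3 geometric isomers: OH mer, F cis; OH mer, F trans; OH fac, F cis.
Each arrangement has an internal mirror plane or centre of symmetry, so none is chiral.

3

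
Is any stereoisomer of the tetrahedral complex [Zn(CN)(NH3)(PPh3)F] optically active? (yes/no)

In a tetrahedral complex all four positions are equivalent and every pair of ligands is adjacent — there is no cis/trans distinction.
Only one geometric arrangement is possible; it has no improper symmetry element, so it exists as a pair of enantiomers (2 stereoisomers).

yes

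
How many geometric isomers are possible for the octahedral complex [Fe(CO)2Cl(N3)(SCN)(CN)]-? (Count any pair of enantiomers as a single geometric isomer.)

Placing the ligands in turn and identifying arrangements related by rotation or reflection leaves 9 distinct geometric isomers.

9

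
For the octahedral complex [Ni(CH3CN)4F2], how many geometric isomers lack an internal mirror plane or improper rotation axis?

0

The distinct arrangements are (2 in all): F trans; F cis.
Each arrangement has an internal mirror plane or centre of symmetry, so none is chiral.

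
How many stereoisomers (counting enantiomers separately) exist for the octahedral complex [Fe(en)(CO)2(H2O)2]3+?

The six octahedral sites form three mutually perpendicular trans pairs.
Each en is bidentate and must span two cis positions.
Systematic placement gives 3 geometric isomers: CO trans, H2O cis; CO cis, H2O cis (chiral); CO cis, H2O trans.
One of these lacks any improper symmetry element and so occurs as an enantiomeric pair, giving 3 + 1 = 4 stereoisomers in total.

4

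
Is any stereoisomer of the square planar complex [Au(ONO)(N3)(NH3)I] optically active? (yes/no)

no

A square has two trans pairs of vertices; adjacent vertices are cis.
Systematic placement gives 3 geometric isomers: (I/NH3 trans, N3/ONO trans); (I/ONO trans, N3/NH3 trans); (I/N3 trans, NH3/ONO trans).
Each arrangement has an internal mirror plane or centre of symmetry, so none is chiral.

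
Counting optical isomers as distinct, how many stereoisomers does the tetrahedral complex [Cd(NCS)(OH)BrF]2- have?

In a tetrahedral complex all four positions are equivalent and every pair of ligands is adjacent — there is no cis/trans distinction.
Only one geometric arrangement is possible; it has no improper symmetry element, so it exists as a pair of enantiomers (2 stereoisomers).

2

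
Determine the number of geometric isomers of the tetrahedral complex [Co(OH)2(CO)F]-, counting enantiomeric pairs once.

In a tetrahedral complex all four positions are equivalent and every pair of ligands is adjacent — there is no cis/trans distinction.
Only one geometric arrangement is possible.

1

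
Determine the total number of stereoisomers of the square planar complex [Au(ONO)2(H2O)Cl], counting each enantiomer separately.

In a square planar complex each vertex has one trans partner and two cis neighbours.
Systematic placement gives 2 geometric isomers: ONO cis; ONO trans.
Each arrangement has an internal mirror plane or centre of symmetry, so none is chiral.

2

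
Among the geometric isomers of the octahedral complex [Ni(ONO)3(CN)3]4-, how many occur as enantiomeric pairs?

0

Systematic placement gives 2 geometric isomers: ONO mer; ONO fac.
Each arrangement has an internal mirror plane or centre of symmetry, so none is chiral.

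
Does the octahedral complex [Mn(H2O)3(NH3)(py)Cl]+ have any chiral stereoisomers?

yes

Working through the distinct placements yields 4 geometric isomers: H2O mer (3 arrangements); H2O fac (chiral).
One of these lacks any improper symmetry element and so occurs as an enantiomeric pair, giving 4 + 1 = 5 stereoisomers in total.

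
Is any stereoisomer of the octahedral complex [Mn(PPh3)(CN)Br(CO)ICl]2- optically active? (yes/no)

yes

The six octahedral sites form three mutually perpendicular trans pairs.
Placing the ligands in turn and identifying arrangements related by rotation or reflection leaves 15 distinct geometric isomers.
Of these, 15 lack any improper symmetry element and so occur as enantiomeric pairs, giving 15 + 15 = 30 stereoisomers in total.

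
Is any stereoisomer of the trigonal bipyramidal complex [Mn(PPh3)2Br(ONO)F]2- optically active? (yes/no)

yes

A trigonal bipyramid has two axial and three equatorial sites, which are chemically inequivalent.
Placing the ligands in turn and identifying arrangements related by rotation or reflection leaves 7 distinct geometric isomers.
Of these, 3 lack any improper symmetry element and so occur as enantiomeric pairs, giving 7 + 3 = 10 stereoisomers in total.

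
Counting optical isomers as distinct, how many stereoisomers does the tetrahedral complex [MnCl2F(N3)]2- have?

In a tetrahedral complex all four positions are equivalent and every pair of ligands is adjacent — there is no cis/trans distinction.
Only one geometric arrangement is possible.

1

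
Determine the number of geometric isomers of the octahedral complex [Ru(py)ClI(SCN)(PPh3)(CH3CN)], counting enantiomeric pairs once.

15

In an octahedral complex each vertex has one trans partner and four cis neighbours.
Placing the ligands in turn and identifying arrangements related by rotation or reflection leaves 15 distinct geometric isomers.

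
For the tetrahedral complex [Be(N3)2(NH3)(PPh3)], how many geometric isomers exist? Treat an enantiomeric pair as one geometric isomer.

In a tetrahedral complex all four positions are equivalent and every pair of ligands is adjacent — there is no cis/trans distinction.
Only one geometric arrangement is possible.

1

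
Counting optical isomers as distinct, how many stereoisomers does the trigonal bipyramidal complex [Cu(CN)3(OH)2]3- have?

3

In a trigonal bipyramid the two axial positions differ from the three equatorial ones.
The distinct arrangements are (3 in all): OH both equatorial; OH one axial, one equatorial; OH both axial.
Each arrangement has an internal mirror plane or centre of symmetry, so none is chiral.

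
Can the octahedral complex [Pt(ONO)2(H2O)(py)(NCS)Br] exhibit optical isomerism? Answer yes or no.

In an octahedral complex each vertex has one trans partner and four cis neighbours.
Systematic enumeration (placing each ligand type in turn and discarding arrangements equivalent by rotation or reflection) gives 9 geometric isomers.
Of these, 6 lack any improper symmetry element and so occur as enantiomeric pairs, giving 9 + 6 = 15 stereoisomers in total.

yes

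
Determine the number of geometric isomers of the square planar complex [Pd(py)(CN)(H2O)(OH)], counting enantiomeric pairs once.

There are 3 geometric isomers: (CN/OH trans, H2O/py trans); (CN/py trans, H2O/OH trans); (CN/H2O trans, OH/py trans).

3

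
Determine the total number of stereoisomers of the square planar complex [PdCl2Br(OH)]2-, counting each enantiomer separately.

A square has two trans pairs of vertices; adjacent vertices are cis.
Working through the distinct placements yields 2 geometric isomers: Cl cis; Cl trans.
Each arrangement has an internal mirror plane or centre of symmetry, so none is chiral.

2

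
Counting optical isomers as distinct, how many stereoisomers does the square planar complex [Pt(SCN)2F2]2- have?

A square has two trans pairs of vertices; adjacent vertices are cis.
The distinct arrangements are (2 in all): SCN cis; SCN trans.
Each arrangement has an internal mirror plane or centre of symmetry, so none is chiral.

2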